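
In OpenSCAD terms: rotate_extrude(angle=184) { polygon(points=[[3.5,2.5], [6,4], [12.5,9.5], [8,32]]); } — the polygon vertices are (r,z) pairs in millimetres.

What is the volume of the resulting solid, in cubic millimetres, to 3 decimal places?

Volume = 3052.976 mm³

Profile (r,z), 4 vertices: (3.5,2.5) (6,4) (12.5,9.5) (8,32)
edge 0: (3.5,2.5)→(6,4)  cross = 3.5·4 − 6·2.5 = -1.0000; (r_i+r_j)·cross = 9.5·-1.0000 = -9.5000
edge 1: (6,4)→(12.5,9.5)  cross = 6·9.5 − 12.5·4 = 7.0000; (r_i+r_j)·cross = 18.5·7.0000 = 129.5000
edge 2: (12.5,9.5)→(8,32)  cross = 12.5·32 − 8·9.5 = 324.0000; (r_i+r_j)·cross = 20.5·324.0000 = 6642.0000
edge 3: (8,32)→(3.5,2.5)  cross = 8·2.5 − 3.5·32 = -92.0000; (r_i+r_j)·cross = 11.5·-92.0000 = -1058.0000
Σcross = 238.0000 → A = |Σcross|/2 = 119.0000 mm²
Σ(r_i+r_j)·cross = 5704.0000 → first moment M = |Σ|/6 = 950.6667
R_c = M/A = 950.6667/119.0000 = 7.9888 mm
θ = 184° = 3.211406 rad
V = θ·R_c·A = 3.211406·7.9888·119.0000 = 3052.976 mm³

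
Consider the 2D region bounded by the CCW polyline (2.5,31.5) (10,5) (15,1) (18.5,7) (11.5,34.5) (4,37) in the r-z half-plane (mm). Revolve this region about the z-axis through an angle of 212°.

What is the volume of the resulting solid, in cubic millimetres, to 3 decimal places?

Profile (r,z), 6 vertices: (2.5,31.5) (10,5) (15,1) (18.5,7) (11.5,34.5) (4,37)
edge 0: (2.5,31.5)→(10,5)  cross = 2.5·5 − 10·31.5 = -302.5000; (r_i+r_j)·cross = 12.5·-302.5000 = -3781.2500
edge 1: (10,5)→(15,1)  cross = 10·1 − 15·5 = -65.0000; (r_i+r_j)·cross = 25·-65.0000 = -1625.0000
edge 2: (15,1)→(18.5,7)  cross = 15·7 − 18.5·1 = 86.5000; (r_i+r_j)·cross = 33.5·86.5000 = 2897.7500
edge 3: (18.5,7)→(11.5,34.5)  cross = 18.5·34.5 − 11.5·7 = 557.7500; (r_i+r_j)·cross = 30·557.7500 = 16732.5000
edge 4: (11.5,34.5)→(4,37)  cross = 11.5·37 − 4·34.5 = 287.5000; (r_i+r_j)·cross = 15.5·287.5000 = 4456.2500
edge 5: (4,37)→(2.5,31.5)  cross = 4·31.5 − 2.5·37 = 33.5000; (r_i+r_j)·cross = 6.5·33.5000 = 217.7500
Σcross = 597.7500 → A = |Σcross|/2 = 298.8750 mm²
Σ(r_i+r_j)·cross = 18898.0000 → first moment M = |Σ|/6 = 3149.6667
R_c = M/A = 3149.6667/298.8750 = 10.5384 mm
θ = 212° = 3.700098 rad
V = θ·R_c·A = 3.700098·10.5384·298.8750 = 11654.075 mm³

Volume = 11654.075 mm³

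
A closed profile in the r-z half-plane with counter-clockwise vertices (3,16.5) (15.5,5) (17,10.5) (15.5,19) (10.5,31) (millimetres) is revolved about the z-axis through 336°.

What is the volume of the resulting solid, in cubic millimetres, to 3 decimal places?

Volume = 11406.564 mm³

Profile (r,z), 5 vertices: (3,16.5) (15.5,5) (17,10.5) (15.5,19) (10.5,31)
edge 0: (3,16.5)→(15.5,5)  cross = 3·5 − 15.5·16.5 = -240.7500; (r_i+r_j)·cross = 18.5·-240.7500 = -4453.8750
edge 1: (15.5,5)→(17,10.5)  cross = 15.5·10.5 − 17·5 = 77.7500; (r_i+r_j)·cross = 32.5·77.7500 = 2526.8750
edge 2: (17,10.5)→(15.5,19)  cross = 17·19 − 15.5·10.5 = 160.2500; (r_i+r_j)·cross = 32.5·160.2500 = 5208.1250
edge 3: (15.5,19)→(10.5,31)  cross = 15.5·31 − 10.5·19 = 281.0000; (r_i+r_j)·cross = 26·281.0000 = 7306.0000
edge 4: (10.5,31)→(3,16.5)  cross = 10.5·16.5 − 3·31 = 80.2500; (r_i+r_j)·cross = 13.5·80.2500 = 1083.3750
Σcross = 358.5000 → A = |Σcross|/2 = 179.2500 mm²
Σ(r_i+r_j)·cross = 11670.5000 → first moment M = |Σ|/6 = 1945.0833
R_c = M/A = 1945.0833/179.2500 = 10.8512 mm
θ = 336° = 5.864306 rad
V = θ·R_c·A = 5.864306·10.8512·179.2500 = 11406.564 mm³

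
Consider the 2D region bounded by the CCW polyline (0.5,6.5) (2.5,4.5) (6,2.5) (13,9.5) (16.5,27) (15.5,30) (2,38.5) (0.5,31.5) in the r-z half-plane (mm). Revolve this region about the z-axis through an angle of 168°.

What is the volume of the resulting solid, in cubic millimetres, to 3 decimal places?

Profile (r,z), 8 vertices: (0.5,6.5) (2.5,4.5) (6,2.5) (13,9.5) (16.5,27) (15.5,30) (2,38.5) (0.5,31.5)
edge 0: (0.5,6.5)→(2.5,4.5)  cross = 0.5·4.5 − 2.5·6.5 = -14.0000; (r_i+r_j)·cross = 3·-14.0000 = -42.0000
edge 1: (2.5,4.5)→(6,2.5)  cross = 2.5·2.5 − 6·4.5 = -20.7500; (r_i+r_j)·cross = 8.5·-20.7500 = -176.3750
edge 2: (6,2.5)→(13,9.5)  cross = 6·9.5 − 13·2.5 = 24.5000; (r_i+r_j)·cross = 19·24.5000 = 465.5000
edge 3: (13,9.5)→(16.5,27)  cross = 13·27 − 16.5·9.5 = 194.2500; (r_i+r_j)·cross = 29.5·194.2500 = 5730.3750
edge 4: (16.5,27)→(15.5,30)  cross = 16.5·30 − 15.5·27 = 76.5000; (r_i+r_j)·cross = 32·76.5000 = 2448.0000
edge 5: (15.5,30)→(2,38.5)  cross = 15.5·38.5 − 2·30 = 536.7500; (r_i+r_j)·cross = 17.5·536.7500 = 9393.1250
edge 6: (2,38.5)→(0.5,31.5)  cross = 2·31.5 − 0.5·38.5 = 43.7500; (r_i+r_j)·cross = 2.5·43.7500 = 109.3750
edge 7: (0.5,31.5)→(0.5,6.5)  cross = 0.5·6.5 − 0.5·31.5 = -12.5000; (r_i+r_j)·cross = 1·-12.5000 = -12.5000
Σcross = 828.5000 → A = |Σcross|/2 = 414.2500 mm²
Σ(r_i+r_j)·cross = 17915.5000 → first moment M = |Σ|/6 = 2985.9167
R_c = M/A = 2985.9167/414.2500 = 7.2080 mm
θ = 168° = 2.932153 rad
V = θ·R_c·A = 2.932153·7.2080·414.2500 = 8755.165 mm³

Volume = 8755.165 mm³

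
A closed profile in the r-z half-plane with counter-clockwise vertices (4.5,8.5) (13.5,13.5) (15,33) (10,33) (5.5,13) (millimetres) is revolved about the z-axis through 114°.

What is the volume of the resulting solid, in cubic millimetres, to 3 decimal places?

Volume = 3038.483 mm³

Profile (r,z), 5 vertices: (4.5,8.5) (13.5,13.5) (15,33) (10,33) (5.5,13)
edge 0: (4.5,8.5)→(13.5,13.5)  cross = 4.5·13.5 − 13.5·8.5 = -54.0000; (r_i+r_j)·cross = 18·-54.0000 = -972.0000
edge 1: (13.5,13.5)→(15,33)  cross = 13.5·33 − 15·13.5 = 243.0000; (r_i+r_j)·cross = 28.5·243.0000 = 6925.5000
edge 2: (15,33)→(10,33)  cross = 15·33 − 10·33 = 165.0000; (r_i+r_j)·cross = 25·165.0000 = 4125.0000
edge 3: (10,33)→(5.5,13)  cross = 10·13 − 5.5·33 = -51.5000; (r_i+r_j)·cross = 15.5·-51.5000 = -798.2500
edge 4: (5.5,13)→(4.5,8.5)  cross = 5.5·8.5 − 4.5·13 = -11.7500; (r_i+r_j)·cross = 10·-11.7500 = -117.5000
Σcross = 290.7500 → A = |Σcross|/2 = 145.3750 mm²
Σ(r_i+r_j)·cross = 9162.7500 → first moment M = |Σ|/6 = 1527.1250
R_c = M/A = 1527.1250/145.3750 = 10.5047 mm
θ = 114° = 1.989675 rad
V = θ·R_c·A = 1.989675·10.5047·145.3750 = 3038.483 mm³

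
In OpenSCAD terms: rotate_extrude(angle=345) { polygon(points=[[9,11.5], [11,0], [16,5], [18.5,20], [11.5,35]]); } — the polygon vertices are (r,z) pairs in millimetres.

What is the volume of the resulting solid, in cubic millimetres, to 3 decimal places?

Profile (r,z), 5 vertices: (9,11.5) (11,0) (16,5) (18.5,20) (11.5,35)
edge 0: (9,11.5)→(11,0)  cross = 9·0 − 11·11.5 = -126.5000; (r_i+r_j)·cross = 20·-126.5000 = -2530.0000
edge 1: (11,0)→(16,5)  cross = 11·5 − 16·0 = 55.0000; (r_i+r_j)·cross = 27·55.0000 = 1485.0000
edge 2: (16,5)→(18.5,20)  cross = 16·20 − 18.5·5 = 227.5000; (r_i+r_j)·cross = 34.5·227.5000 = 7848.7500
edge 3: (18.5,20)→(11.5,35)  cross = 18.5·35 − 11.5·20 = 417.5000; (r_i+r_j)·cross = 30·417.5000 = 12525.0000
edge 4: (11.5,35)→(9,11.5)  cross = 11.5·11.5 − 9·35 = -182.7500; (r_i+r_j)·cross = 20.5·-182.7500 = -3746.3750
Σcross = 390.7500 → A = |Σcross|/2 = 195.3750 mm²
Σ(r_i+r_j)·cross = 15582.3750 → first moment M = |Σ|/6 = 2597.0625
R_c = M/A = 2597.0625/195.3750 = 13.2927 mm
θ = 345° = 6.021386 rad
V = θ·R_c·A = 6.021386·13.2927·195.3750 = 15637.916 mm³

Volume = 15637.916 mm³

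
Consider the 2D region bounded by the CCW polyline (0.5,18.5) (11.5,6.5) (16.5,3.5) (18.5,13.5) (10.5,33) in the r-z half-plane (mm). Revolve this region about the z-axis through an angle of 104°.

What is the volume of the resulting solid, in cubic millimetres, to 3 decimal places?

Profile (r,z), 5 vertices: (0.5,18.5) (11.5,6.5) (16.5,3.5) (18.5,13.5) (10.5,33)
edge 0: (0.5,18.5)→(11.5,6.5)  cross = 0.5·6.5 − 11.5·18.5 = -209.5000; (r_i+r_j)·cross = 12·-209.5000 = -2514.0000
edge 1: (11.5,6.5)→(16.5,3.5)  cross = 11.5·3.5 − 16.5·6.5 = -67.0000; (r_i+r_j)·cross = 28·-67.0000 = -1876.0000
edge 2: (16.5,3.5)→(18.5,13.5)  cross = 16.5·13.5 − 18.5·3.5 = 158.0000; (r_i+r_j)·cross = 35·158.0000 = 5530.0000
edge 3: (18.5,13.5)→(10.5,33)  cross = 18.5·33 − 10.5·13.5 = 468.7500; (r_i+r_j)·cross = 29·468.7500 = 13593.7500
edge 4: (10.5,33)→(0.5,18.5)  cross = 10.5·18.5 − 0.5·33 = 177.7500; (r_i+r_j)·cross = 11·177.7500 = 1955.2500
Σcross = 528.0000 → A = |Σcross|/2 = 264.0000 mm²
Σ(r_i+r_j)·cross = 16689.0000 → first moment M = |Σ|/6 = 2781.5000
R_c = M/A = 2781.5000/264.0000 = 10.5360 mm
θ = 104° = 1.815142 rad
V = θ·R_c·A = 1.815142·10.5360·264.0000 = 5048.819 mm³

Volume = 5048.819 mm³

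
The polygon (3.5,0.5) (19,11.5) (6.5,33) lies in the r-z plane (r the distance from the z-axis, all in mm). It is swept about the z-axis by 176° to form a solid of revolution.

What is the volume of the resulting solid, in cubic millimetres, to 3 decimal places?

Volume = 6989.194 mm³

Profile (r,z), 3 vertices: (3.5,0.5) (19,11.5) (6.5,33)
edge 0: (3.5,0.5)→(19,11.5)  cross = 3.5·11.5 − 19·0.5 = 30.7500; (r_i+r_j)·cross = 22.5·30.7500 = 691.8750
edge 1: (19,11.5)→(6.5,33)  cross = 19·33 − 6.5·11.5 = 552.2500; (r_i+r_j)·cross = 25.5·552.2500 = 14082.3750
edge 2: (6.5,33)→(3.5,0.5)  cross = 6.5·0.5 − 3.5·33 = -112.2500; (r_i+r_j)·cross = 10·-112.2500 = -1122.5000
Σcross = 470.7500 → A = |Σcross|/2 = 235.3750 mm²
Σ(r_i+r_j)·cross = 13651.7500 → first moment M = |Σ|/6 = 2275.2917
R_c = M/A = 2275.2917/235.3750 = 9.6667 mm
θ = 176° = 3.071779 rad
V = θ·R_c·A = 3.071779·9.6667·235.3750 = 6989.194 mm³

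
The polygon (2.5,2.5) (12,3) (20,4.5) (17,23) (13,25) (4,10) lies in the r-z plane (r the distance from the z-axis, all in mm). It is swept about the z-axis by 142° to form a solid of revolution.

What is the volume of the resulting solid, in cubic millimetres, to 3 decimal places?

Profile (r,z), 6 vertices: (2.5,2.5) (12,3) (20,4.5) (17,23) (13,25) (4,10)
edge 0: (2.5,2.5)→(12,3)  cross = 2.5·3 − 12·2.5 = -22.5000; (r_i+r_j)·cross = 14.5·-22.5000 = -326.2500
edge 1: (12,3)→(20,4.5)  cross = 12·4.5 − 20·3 = -6.0000; (r_i+r_j)·cross = 32·-6.0000 = -192.0000
edge 2: (20,4.5)→(17,23)  cross = 20·23 − 17·4.5 = 383.5000; (r_i+r_j)·cross = 37·383.5000 = 14189.5000
edge 3: (17,23)→(13,25)  cross = 17·25 − 13·23 = 126.0000; (r_i+r_j)·cross = 30·126.0000 = 3780.0000
edge 4: (13,25)→(4,10)  cross = 13·10 − 4·25 = 30.0000; (r_i+r_j)·cross = 17·30.0000 = 510.0000
edge 5: (4,10)→(2.5,2.5)  cross = 4·2.5 − 2.5·10 = -15.0000; (r_i+r_j)·cross = 6.5·-15.0000 = -97.5000
Σcross = 496.0000 → A = |Σcross|/2 = 248.0000 mm²
Σ(r_i+r_j)·cross = 17863.7500 → first moment M = |Σ|/6 = 2977.2917
R_c = M/A = 2977.2917/248.0000 = 12.0052 mm
θ = 142° = 2.478368 rad
V = θ·R_c·A = 2.478368·12.0052·248.0000 = 7378.823 mm³

Volume = 7378.823 mm³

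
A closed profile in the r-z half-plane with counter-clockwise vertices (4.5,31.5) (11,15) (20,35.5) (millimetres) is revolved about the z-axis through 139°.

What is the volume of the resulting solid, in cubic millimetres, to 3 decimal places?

Profile (r,z), 3 vertices: (4.5,31.5) (11,15) (20,35.5)
edge 0: (4.5,31.5)→(11,15)  cross = 4.5·15 − 11·31.5 = -279.0000; (r_i+r_j)·cross = 15.5·-279.0000 = -4324.5000
edge 1: (11,15)→(20,35.5)  cross = 11·35.5 − 20·15 = 90.5000; (r_i+r_j)·cross = 31·90.5000 = 2805.5000
edge 2: (20,35.5)→(4.5,31.5)  cross = 20·31.5 − 4.5·35.5 = 470.2500; (r_i+r_j)·cross = 24.5·470.2500 = 11521.1250
Σcross = 281.7500 → A = |Σcross|/2 = 140.8750 mm²
Σ(r_i+r_j)·cross = 10002.1250 → first moment M = |Σ|/6 = 1667.0208
R_c = M/A = 1667.0208/140.8750 = 11.8333 mm
θ = 139° = 2.426008 rad
V = θ·R_c·A = 2.426008·11.8333·140.8750 = 4044.205 mm³

Volume = 4044.205 mm³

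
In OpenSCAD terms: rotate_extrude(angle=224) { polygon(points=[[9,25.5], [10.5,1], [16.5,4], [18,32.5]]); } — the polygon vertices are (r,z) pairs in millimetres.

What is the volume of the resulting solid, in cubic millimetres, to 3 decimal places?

Profile (r,z), 4 vertices: (9,25.5) (10.5,1) (16.5,4) (18,32.5)
edge 0: (9,25.5)→(10.5,1)  cross = 9·1 − 10.5·25.5 = -258.7500; (r_i+r_j)·cross = 19.5·-258.7500 = -5045.6250
edge 1: (10.5,1)→(16.5,4)  cross = 10.5·4 − 16.5·1 = 25.5000; (r_i+r_j)·cross = 27·25.5000 = 688.5000
edge 2: (16.5,4)→(18,32.5)  cross = 16.5·32.5 − 18·4 = 464.2500; (r_i+r_j)·cross = 34.5·464.2500 = 16016.6250
edge 3: (18,32.5)→(9,25.5)  cross = 18·25.5 − 9·32.5 = 166.5000; (r_i+r_j)·cross = 27·166.5000 = 4495.5000
Σcross = 397.5000 → A = |Σcross|/2 = 198.7500 mm²
Σ(r_i+r_j)·cross = 16155.0000 → first moment M = |Σ|/6 = 2692.5000
R_c = M/A = 2692.5000/198.7500 = 13.5472 mm
θ = 224° = 3.909538 rad
V = θ·R_c·A = 3.909538·13.5472·198.7500 = 10526.430 mm³

Volume = 10526.430 mm³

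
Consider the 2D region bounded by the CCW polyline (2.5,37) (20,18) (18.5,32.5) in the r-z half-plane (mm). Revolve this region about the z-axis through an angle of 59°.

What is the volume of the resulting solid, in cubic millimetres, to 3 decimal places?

Profile (r,z), 3 vertices: (2.5,37) (20,18) (18.5,32.5)
edge 0: (2.5,37)→(20,18)  cross = 2.5·18 − 20·37 = -695.0000; (r_i+r_j)·cross = 22.5·-695.0000 = -15637.5000
edge 1: (20,18)→(18.5,32.5)  cross = 20·32.5 − 18.5·18 = 317.0000; (r_i+r_j)·cross = 38.5·317.0000 = 12204.5000
edge 2: (18.5,32.5)→(2.5,37)  cross = 18.5·37 − 2.5·32.5 = 603.2500; (r_i+r_j)·cross = 21·603.2500 = 12668.2500
Σcross = 225.2500 → A = |Σcross|/2 = 112.6250 mm²
Σ(r_i+r_j)·cross = 9235.2500 → first moment M = |Σ|/6 = 1539.2083
R_c = M/A = 1539.2083/112.6250 = 13.6667 mm
θ = 59° = 1.029744 rad
V = θ·R_c·A = 1.029744·13.6667·112.6250 = 1584.991 mm³

Volume = 1584.991 mm³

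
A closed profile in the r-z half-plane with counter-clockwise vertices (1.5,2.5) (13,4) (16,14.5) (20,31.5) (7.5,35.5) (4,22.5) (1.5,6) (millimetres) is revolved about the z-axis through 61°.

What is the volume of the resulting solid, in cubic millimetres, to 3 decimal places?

Profile (r,z), 7 vertices: (1.5,2.5) (13,4) (16,14.5) (20,31.5) (7.5,35.5) (4,22.5) (1.5,6)
edge 0: (1.5,2.5)→(13,4)  cross = 1.5·4 − 13·2.5 = -26.5000; (r_i+r_j)·cross = 14.5·-26.5000 = -384.2500
edge 1: (13,4)→(16,14.5)  cross = 13·14.5 − 16·4 = 124.5000; (r_i+r_j)·cross = 29·124.5000 = 3610.5000
edge 2: (16,14.5)→(20,31.5)  cross = 16·31.5 − 20·14.5 = 214.0000; (r_i+r_j)·cross = 36·214.0000 = 7704.0000
edge 3: (20,31.5)→(7.5,35.5)  cross = 20·35.5 − 7.5·31.5 = 473.7500; (r_i+r_j)·cross = 27.5·473.7500 = 13028.1250
edge 4: (7.5,35.5)→(4,22.5)  cross = 7.5·22.5 − 4·35.5 = 26.7500; (r_i+r_j)·cross = 11.5·26.7500 = 307.6250
edge 5: (4,22.5)→(1.5,6)  cross = 4·6 − 1.5·22.5 = -9.7500; (r_i+r_j)·cross = 5.5·-9.7500 = -53.6250
edge 6: (1.5,6)→(1.5,2.5)  cross = 1.5·2.5 − 1.5·6 = -5.2500; (r_i+r_j)·cross = 3·-5.2500 = -15.7500
Σcross = 797.5000 → A = |Σcross|/2 = 398.7500 mm²
Σ(r_i+r_j)·cross = 24196.6250 → first moment M = |Σ|/6 = 4032.7708
R_c = M/A = 4032.7708/398.7500 = 10.1135 mm
θ = 61° = 1.064651 rad
V = θ·R_c·A = 1.064651·10.1135·398.7500 = 4293.493 mm³

Volume = 4293.493 mm³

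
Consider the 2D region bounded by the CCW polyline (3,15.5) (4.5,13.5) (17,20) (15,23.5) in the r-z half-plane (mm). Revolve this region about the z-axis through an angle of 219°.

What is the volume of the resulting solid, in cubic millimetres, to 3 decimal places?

Profile (r,z), 4 vertices: (3,15.5) (4.5,13.5) (17,20) (15,23.5)
edge 0: (3,15.5)→(4.5,13.5)  cross = 3·13.5 − 4.5·15.5 = -29.2500; (r_i+r_j)·cross = 7.5·-29.2500 = -219.3750
edge 1: (4.5,13.5)→(17,20)  cross = 4.5·20 − 17·13.5 = -139.5000; (r_i+r_j)·cross = 21.5·-139.5000 = -2999.2500
edge 2: (17,20)→(15,23.5)  cross = 17·23.5 − 15·20 = 99.5000; (r_i+r_j)·cross = 32·99.5000 = 3184.0000
edge 3: (15,23.5)→(3,15.5)  cross = 15·15.5 − 3·23.5 = 162.0000; (r_i+r_j)·cross = 18·162.0000 = 2916.0000
Σcross = 92.7500 → A = |Σcross|/2 = 46.3750 mm²
Σ(r_i+r_j)·cross = 2881.3750 → first moment M = |Σ|/6 = 480.2292
R_c = M/A = 480.2292/46.3750 = 10.3553 mm
θ = 219° = 3.822271 rad
V = θ·R_c·A = 3.822271·10.3553·46.3750 = 1835.566 mm³

Volume = 1835.566 mm³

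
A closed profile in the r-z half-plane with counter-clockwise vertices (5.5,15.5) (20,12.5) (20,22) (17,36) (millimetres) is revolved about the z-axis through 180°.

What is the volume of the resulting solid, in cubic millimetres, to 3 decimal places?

Volume = 8233.002 mm³

Profile (r,z), 4 vertices: (5.5,15.5) (20,12.5) (20,22) (17,36)
edge 0: (5.5,15.5)→(20,12.5)  cross = 5.5·12.5 − 20·15.5 = -241.2500; (r_i+r_j)·cross = 25.5·-241.2500 = -6151.8750
edge 1: (20,12.5)→(20,22)  cross = 20·22 − 20·12.5 = 190.0000; (r_i+r_j)·cross = 40·190.0000 = 7600.0000
edge 2: (20,22)→(17,36)  cross = 20·36 − 17·22 = 346.0000; (r_i+r_j)·cross = 37·346.0000 = 12802.0000
edge 3: (17,36)→(5.5,15.5)  cross = 17·15.5 − 5.5·36 = 65.5000; (r_i+r_j)·cross = 22.5·65.5000 = 1473.7500
Σcross = 360.2500 → A = |Σcross|/2 = 180.1250 mm²
Σ(r_i+r_j)·cross = 15723.8750 → first moment M = |Σ|/6 = 2620.6458
R_c = M/A = 2620.6458/180.1250 = 14.5490 mm
θ = 180° = 3.141593 rad
V = θ·R_c·A = 3.141593·14.5490·180.1250 = 8233.002 mm³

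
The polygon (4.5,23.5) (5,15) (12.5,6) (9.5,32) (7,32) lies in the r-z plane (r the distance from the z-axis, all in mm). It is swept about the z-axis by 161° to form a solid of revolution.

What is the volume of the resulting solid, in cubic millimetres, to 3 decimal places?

Volume = 2749.331 mm³

Profile (r,z), 5 vertices: (4.5,23.5) (5,15) (12.5,6) (9.5,32) (7,32)
edge 0: (4.5,23.5)→(5,15)  cross = 4.5·15 − 5·23.5 = -50.0000; (r_i+r_j)·cross = 9.5·-50.0000 = -475.0000
edge 1: (5,15)→(12.5,6)  cross = 5·6 − 12.5·15 = -157.5000; (r_i+r_j)·cross = 17.5·-157.5000 = -2756.2500
edge 2: (12.5,6)→(9.5,32)  cross = 12.5·32 − 9.5·6 = 343.0000; (r_i+r_j)·cross = 22·343.0000 = 7546.0000
edge 3: (9.5,32)→(7,32)  cross = 9.5·32 − 7·32 = 80.0000; (r_i+r_j)·cross = 16.5·80.0000 = 1320.0000
edge 4: (7,32)→(4.5,23.5)  cross = 7·23.5 − 4.5·32 = 20.5000; (r_i+r_j)·cross = 11.5·20.5000 = 235.7500
Σcross = 236.0000 → A = |Σcross|/2 = 118.0000 mm²
Σ(r_i+r_j)·cross = 5870.5000 → first moment M = |Σ|/6 = 978.4167
R_c = M/A = 978.4167/118.0000 = 8.2917 mm
θ = 161° = 2.809980 rad
V = θ·R_c·A = 2.809980·8.2917·118.0000 = 2749.331 mm³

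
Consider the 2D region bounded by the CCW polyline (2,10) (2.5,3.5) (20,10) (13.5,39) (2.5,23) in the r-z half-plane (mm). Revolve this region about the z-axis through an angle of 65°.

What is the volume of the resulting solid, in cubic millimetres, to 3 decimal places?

Volume = 4505.240 mm³

Profile (r,z), 5 vertices: (2,10) (2.5,3.5) (20,10) (13.5,39) (2.5,23)
edge 0: (2,10)→(2.5,3.5)  cross = 2·3.5 − 2.5·10 = -18.0000; (r_i+r_j)·cross = 4.5·-18.0000 = -81.0000
edge 1: (2.5,3.5)→(20,10)  cross = 2.5·10 − 20·3.5 = -45.0000; (r_i+r_j)·cross = 22.5·-45.0000 = -1012.5000
edge 2: (20,10)→(13.5,39)  cross = 20·39 − 13.5·10 = 645.0000; (r_i+r_j)·cross = 33.5·645.0000 = 21607.5000
edge 3: (13.5,39)→(2.5,23)  cross = 13.5·23 − 2.5·39 = 213.0000; (r_i+r_j)·cross = 16·213.0000 = 3408.0000
edge 4: (2.5,23)→(2,10)  cross = 2.5·10 − 2·23 = -21.0000; (r_i+r_j)·cross = 4.5·-21.0000 = -94.5000
Σcross = 774.0000 → A = |Σcross|/2 = 387.0000 mm²
Σ(r_i+r_j)·cross = 23827.5000 → first moment M = |Σ|/6 = 3971.2500
R_c = M/A = 3971.2500/387.0000 = 10.2616 mm
θ = 65° = 1.134464 rad
V = θ·R_c·A = 1.134464·10.2616·387.0000 = 4505.240 mm³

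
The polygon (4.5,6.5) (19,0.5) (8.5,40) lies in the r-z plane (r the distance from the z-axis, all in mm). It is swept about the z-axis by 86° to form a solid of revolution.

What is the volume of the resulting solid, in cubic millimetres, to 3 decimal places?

Profile (r,z), 3 vertices: (4.5,6.5) (19,0.5) (8.5,40)
edge 0: (4.5,6.5)→(19,0.5)  cross = 4.5·0.5 − 19·6.5 = -121.2500; (r_i+r_j)·cross = 23.5·-121.2500 = -2849.3750
edge 1: (19,0.5)→(8.5,40)  cross = 19·40 − 8.5·0.5 = 755.7500; (r_i+r_j)·cross = 27.5·755.7500 = 20783.1250
edge 2: (8.5,40)→(4.5,6.5)  cross = 8.5·6.5 − 4.5·40 = -124.7500; (r_i+r_j)·cross = 13·-124.7500 = -1621.7500
Σcross = 509.7500 → A = |Σcross|/2 = 254.8750 mm²
Σ(r_i+r_j)·cross = 16312.0000 → first moment M = |Σ|/6 = 2718.6667
R_c = M/A = 2718.6667/254.8750 = 10.6667 mm
θ = 86° = 1.500983 rad
V = θ·R_c·A = 1.500983·10.6667·254.8750 = 4080.673 mm³

Volume = 4080.673 mm³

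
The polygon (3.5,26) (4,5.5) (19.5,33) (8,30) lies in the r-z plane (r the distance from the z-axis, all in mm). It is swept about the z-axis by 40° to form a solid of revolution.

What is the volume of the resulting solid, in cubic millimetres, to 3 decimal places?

Profile (r,z), 4 vertices: (3.5,26) (4,5.5) (19.5,33) (8,30)
edge 0: (3.5,26)→(4,5.5)  cross = 3.5·5.5 − 4·26 = -84.7500; (r_i+r_j)·cross = 7.5·-84.7500 = -635.6250
edge 1: (4,5.5)→(19.5,33)  cross = 4·33 − 19.5·5.5 = 24.7500; (r_i+r_j)·cross = 23.5·24.7500 = 581.6250
edge 2: (19.5,33)→(8,30)  cross = 19.5·30 − 8·33 = 321.0000; (r_i+r_j)·cross = 27.5·321.0000 = 8827.5000
edge 3: (8,30)→(3.5,26)  cross = 8·26 − 3.5·30 = 103.0000; (r_i+r_j)·cross = 11.5·103.0000 = 1184.5000
Σcross = 364.0000 → A = |Σcross|/2 = 182.0000 mm²
Σ(r_i+r_j)·cross = 9958.0000 → first moment M = |Σ|/6 = 1659.6667
R_c = M/A = 1659.6667/182.0000 = 9.1190 mm
θ = 40° = 0.698132 rad
V = θ·R_c·A = 0.698132·9.1190·182.0000 = 1158.666 mm³

Volume = 1158.666 mm³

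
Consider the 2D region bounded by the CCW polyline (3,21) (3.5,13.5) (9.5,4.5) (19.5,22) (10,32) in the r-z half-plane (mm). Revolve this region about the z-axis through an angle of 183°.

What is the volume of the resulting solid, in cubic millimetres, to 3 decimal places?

Profile (r,z), 5 vertices: (3,21) (3.5,13.5) (9.5,4.5) (19.5,22) (10,32)
edge 0: (3,21)→(3.5,13.5)  cross = 3·13.5 − 3.5·21 = -33.0000; (r_i+r_j)·cross = 6.5·-33.0000 = -214.5000
edge 1: (3.5,13.5)→(9.5,4.5)  cross = 3.5·4.5 − 9.5·13.5 = -112.5000; (r_i+r_j)·cross = 13·-112.5000 = -1462.5000
edge 2: (9.5,4.5)→(19.5,22)  cross = 9.5·22 − 19.5·4.5 = 121.2500; (r_i+r_j)·cross = 29·121.2500 = 3516.2500
edge 3: (19.5,22)→(10,32)  cross = 19.5·32 − 10·22 = 404.0000; (r_i+r_j)·cross = 29.5·404.0000 = 11918.0000
edge 4: (10,32)→(3,21)  cross = 10·21 − 3·32 = 114.0000; (r_i+r_j)·cross = 13·114.0000 = 1482.0000
Σcross = 493.7500 → A = |Σcross|/2 = 246.8750 mm²
Σ(r_i+r_j)·cross = 15239.2500 → first moment M = |Σ|/6 = 2539.8750
R_c = M/A = 2539.8750/246.8750 = 10.2881 mm
θ = 183° = 3.193953 rad
V = θ·R_c·A = 3.193953·10.2881·246.8750 = 8112.240 mm³

Volume = 8112.240 mm³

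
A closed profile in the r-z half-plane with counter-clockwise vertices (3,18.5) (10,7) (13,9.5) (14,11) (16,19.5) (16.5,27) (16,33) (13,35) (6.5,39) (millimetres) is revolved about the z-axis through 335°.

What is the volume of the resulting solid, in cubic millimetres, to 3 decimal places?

Volume = 17208.750 mm³

Profile (r,z), 9 vertices: (3,18.5) (10,7) (13,9.5) (14,11) (16,19.5) (16.5,27) (16,33) (13,35) (6.5,39)
edge 0: (3,18.5)→(10,7)  cross = 3·7 − 10·18.5 = -164.0000; (r_i+r_j)·cross = 13·-164.0000 = -2132.0000
edge 1: (10,7)→(13,9.5)  cross = 10·9.5 − 13·7 = 4.0000; (r_i+r_j)·cross = 23·4.0000 = 92.0000
edge 2: (13,9.5)→(14,11)  cross = 13·11 − 14·9.5 = 10.0000; (r_i+r_j)·cross = 27·10.0000 = 270.0000
edge 3: (14,11)→(16,19.5)  cross = 14·19.5 − 16·11 = 97.0000; (r_i+r_j)·cross = 30·97.0000 = 2910.0000
edge 4: (16,19.5)→(16.5,27)  cross = 16·27 − 16.5·19.5 = 110.2500; (r_i+r_j)·cross = 32.5·110.2500 = 3583.1250
edge 5: (16.5,27)→(16,33)  cross = 16.5·33 − 16·27 = 112.5000; (r_i+r_j)·cross = 32.5·112.5000 = 3656.2500
edge 6: (16,33)→(13,35)  cross = 16·35 − 13·33 = 131.0000; (r_i+r_j)·cross = 29·131.0000 = 3799.0000
edge 7: (13,35)→(6.5,39)  cross = 13·39 − 6.5·35 = 279.5000; (r_i+r_j)·cross = 19.5·279.5000 = 5450.2500
edge 8: (6.5,39)→(3,18.5)  cross = 6.5·18.5 − 3·39 = 3.2500; (r_i+r_j)·cross = 9.5·3.2500 = 30.8750
Σcross = 583.5000 → A = |Σcross|/2 = 291.7500 mm²
Σ(r_i+r_j)·cross = 17659.5000 → first moment M = |Σ|/6 = 2943.2500
R_c = M/A = 2943.2500/291.7500 = 10.0883 mm
θ = 335° = 5.846853 rad
V = θ·R_c·A = 5.846853·10.0883·291.7500 = 17208.750 mm³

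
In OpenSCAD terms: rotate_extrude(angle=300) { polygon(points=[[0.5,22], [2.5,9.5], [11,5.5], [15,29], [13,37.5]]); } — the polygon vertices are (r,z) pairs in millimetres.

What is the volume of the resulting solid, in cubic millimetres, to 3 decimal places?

Profile (r,z), 5 vertices: (0.5,22) (2.5,9.5) (11,5.5) (15,29) (13,37.5)
edge 0: (0.5,22)→(2.5,9.5)  cross = 0.5·9.5 − 2.5·22 = -50.2500; (r_i+r_j)·cross = 3·-50.2500 = -150.7500
edge 1: (2.5,9.5)→(11,5.5)  cross = 2.5·5.5 − 11·9.5 = -90.7500; (r_i+r_j)·cross = 13.5·-90.7500 = -1225.1250
edge 2: (11,5.5)→(15,29)  cross = 11·29 − 15·5.5 = 236.5000; (r_i+r_j)·cross = 26·236.5000 = 6149.0000
edge 3: (15,29)→(13,37.5)  cross = 15·37.5 − 13·29 = 185.5000; (r_i+r_j)·cross = 28·185.5000 = 5194.0000
edge 4: (13,37.5)→(0.5,22)  cross = 13·22 − 0.5·37.5 = 267.2500; (r_i+r_j)·cross = 13.5·267.2500 = 3607.8750
Σcross = 548.2500 → A = |Σcross|/2 = 274.1250 mm²
Σ(r_i+r_j)·cross = 13575.0000 → first moment M = |Σ|/6 = 2262.5000
R_c = M/A = 2262.5000/274.1250 = 8.2535 mm
θ = 300° = 5.235988 rad
V = θ·R_c·A = 5.235988·8.2535·274.1250 = 11846.422 mm³

Volume = 11846.422 mm³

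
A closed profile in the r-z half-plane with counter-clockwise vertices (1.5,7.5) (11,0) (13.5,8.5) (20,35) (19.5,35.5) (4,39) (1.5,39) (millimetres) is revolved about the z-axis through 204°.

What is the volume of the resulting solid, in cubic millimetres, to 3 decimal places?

Profile (r,z), 7 vertices: (1.5,7.5) (11,0) (13.5,8.5) (20,35) (19.5,35.5) (4,39) (1.5,39)
edge 0: (1.5,7.5)→(11,0)  cross = 1.5·0 − 11·7.5 = -82.5000; (r_i+r_j)·cross = 12.5·-82.5000 = -1031.2500
edge 1: (11,0)→(13.5,8.5)  cross = 11·8.5 − 13.5·0 = 93.5000; (r_i+r_j)·cross = 24.5·93.5000 = 2290.7500
edge 2: (13.5,8.5)→(20,35)  cross = 13.5·35 − 20·8.5 = 302.5000; (r_i+r_j)·cross = 33.5·302.5000 = 10133.7500
edge 3: (20,35)→(19.5,35.5)  cross = 20·35.5 − 19.5·35 = 27.5000; (r_i+r_j)·cross = 39.5·27.5000 = 1086.2500
edge 4: (19.5,35.5)→(4,39)  cross = 19.5·39 − 4·35.5 = 618.5000; (r_i+r_j)·cross = 23.5·618.5000 = 14534.7500
edge 5: (4,39)→(1.5,39)  cross = 4·39 − 1.5·39 = 97.5000; (r_i+r_j)·cross = 5.5·97.5000 = 536.2500
edge 6: (1.5,39)→(1.5,7.5)  cross = 1.5·7.5 − 1.5·39 = -47.2500; (r_i+r_j)·cross = 3·-47.2500 = -141.7500
Σcross = 1009.7500 → A = |Σcross|/2 = 504.8750 mm²
Σ(r_i+r_j)·cross = 27408.7500 → first moment M = |Σ|/6 = 4568.1250
R_c = M/A = 4568.1250/504.8750 = 9.0480 mm
θ = 204° = 3.560472 rad
V = θ·R_c·A = 3.560472·9.0480·504.8750 = 16264.680 mm³

Volume = 16264.680 mm³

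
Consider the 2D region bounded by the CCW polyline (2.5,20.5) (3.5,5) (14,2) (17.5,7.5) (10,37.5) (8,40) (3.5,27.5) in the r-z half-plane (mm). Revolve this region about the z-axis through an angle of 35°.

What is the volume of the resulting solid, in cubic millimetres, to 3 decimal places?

Volume = 1982.194 mm³

Profile (r,z), 7 vertices: (2.5,20.5) (3.5,5) (14,2) (17.5,7.5) (10,37.5) (8,40) (3.5,27.5)
edge 0: (2.5,20.5)→(3.5,5)  cross = 2.5·5 − 3.5·20.5 = -59.2500; (r_i+r_j)·cross = 6·-59.2500 = -355.5000
edge 1: (3.5,5)→(14,2)  cross = 3.5·2 − 14·5 = -63.0000; (r_i+r_j)·cross = 17.5·-63.0000 = -1102.5000
edge 2: (14,2)→(17.5,7.5)  cross = 14·7.5 − 17.5·2 = 70.0000; (r_i+r_j)·cross = 31.5·70.0000 = 2205.0000
edge 3: (17.5,7.5)→(10,37.5)  cross = 17.5·37.5 − 10·7.5 = 581.2500; (r_i+r_j)·cross = 27.5·581.2500 = 15984.3750
edge 4: (10,37.5)→(8,40)  cross = 10·40 − 8·37.5 = 100.0000; (r_i+r_j)·cross = 18·100.0000 = 1800.0000
edge 5: (8,40)→(3.5,27.5)  cross = 8·27.5 − 3.5·40 = 80.0000; (r_i+r_j)·cross = 11.5·80.0000 = 920.0000
edge 6: (3.5,27.5)→(2.5,20.5)  cross = 3.5·20.5 − 2.5·27.5 = 3.0000; (r_i+r_j)·cross = 6·3.0000 = 18.0000
Σcross = 712.0000 → A = |Σcross|/2 = 356.0000 mm²
Σ(r_i+r_j)·cross = 19469.3750 → first moment M = |Σ|/6 = 3244.8958
R_c = M/A = 3244.8958/356.0000 = 9.1149 mm
θ = 35° = 0.610865 rad
V = θ·R_c·A = 0.610865·9.1149·356.0000 = 1982.194 mm³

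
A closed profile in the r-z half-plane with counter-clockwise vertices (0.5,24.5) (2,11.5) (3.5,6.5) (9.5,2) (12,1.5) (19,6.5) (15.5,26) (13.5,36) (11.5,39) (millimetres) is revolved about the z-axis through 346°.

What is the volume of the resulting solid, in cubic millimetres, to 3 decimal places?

Profile (r,z), 9 vertices: (0.5,24.5) (2,11.5) (3.5,6.5) (9.5,2) (12,1.5) (19,6.5) (15.5,26) (13.5,36) (11.5,39)
edge 0: (0.5,24.5)→(2,11.5)  cross = 0.5·11.5 − 2·24.5 = -43.2500; (r_i+r_j)·cross = 2.5·-43.2500 = -108.1250
edge 1: (2,11.5)→(3.5,6.5)  cross = 2·6.5 − 3.5·11.5 = -27.2500; (r_i+r_j)·cross = 5.5·-27.2500 = -149.8750
edge 2: (3.5,6.5)→(9.5,2)  cross = 3.5·2 − 9.5·6.5 = -54.7500; (r_i+r_j)·cross = 13·-54.7500 = -711.7500
edge 3: (9.5,2)→(12,1.5)  cross = 9.5·1.5 − 12·2 = -9.7500; (r_i+r_j)·cross = 21.5·-9.7500 = -209.6250
edge 4: (12,1.5)→(19,6.5)  cross = 12·6.5 − 19·1.5 = 49.5000; (r_i+r_j)·cross = 31·49.5000 = 1534.5000
edge 5: (19,6.5)→(15.5,26)  cross = 19·26 − 15.5·6.5 = 393.2500; (r_i+r_j)·cross = 34.5·393.2500 = 13567.1250
edge 6: (15.5,26)→(13.5,36)  cross = 15.5·36 − 13.5·26 = 207.0000; (r_i+r_j)·cross = 29·207.0000 = 6003.0000
edge 7: (13.5,36)→(11.5,39)  cross = 13.5·39 − 11.5·36 = 112.5000; (r_i+r_j)·cross = 25·112.5000 = 2812.5000
edge 8: (11.5,39)→(0.5,24.5)  cross = 11.5·24.5 − 0.5·39 = 262.2500; (r_i+r_j)·cross = 12·262.2500 = 3147.0000
Σcross = 889.5000 → A = |Σcross|/2 = 444.7500 mm²
Σ(r_i+r_j)·cross = 25884.7500 → first moment M = |Σ|/6 = 4314.1250
R_c = M/A = 4314.1250/444.7500 = 9.7001 mm
θ = 346° = 6.038839 rad
V = θ·R_c·A = 6.038839·9.7001·444.7500 = 26052.307 mm³

Volume = 26052.307 mm³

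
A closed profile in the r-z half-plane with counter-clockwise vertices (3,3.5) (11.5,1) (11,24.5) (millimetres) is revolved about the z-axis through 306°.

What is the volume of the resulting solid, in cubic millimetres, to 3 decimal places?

Volume = 4505.554 mm³

Profile (r,z), 3 vertices: (3,3.5) (11.5,1) (11,24.5)
edge 0: (3,3.5)→(11.5,1)  cross = 3·1 − 11.5·3.5 = -37.2500; (r_i+r_j)·cross = 14.5·-37.2500 = -540.1250
edge 1: (11.5,1)→(11,24.5)  cross = 11.5·24.5 − 11·1 = 270.7500; (r_i+r_j)·cross = 22.5·270.7500 = 6091.8750
edge 2: (11,24.5)→(3,3.5)  cross = 11·3.5 − 3·24.5 = -35.0000; (r_i+r_j)·cross = 14·-35.0000 = -490.0000
Σcross = 198.5000 → A = |Σcross|/2 = 99.2500 mm²
Σ(r_i+r_j)·cross = 5061.7500 → first moment M = |Σ|/6 = 843.6250
R_c = M/A = 843.6250/99.2500 = 8.5000 mm
θ = 306° = 5.340708 rad
V = θ·R_c·A = 5.340708·8.5000·99.2500 = 4505.554 mm³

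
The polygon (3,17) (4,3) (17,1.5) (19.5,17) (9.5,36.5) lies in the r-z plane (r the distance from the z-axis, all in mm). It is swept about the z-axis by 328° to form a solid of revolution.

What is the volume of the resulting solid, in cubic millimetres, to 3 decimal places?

Profile (r,z), 5 vertices: (3,17) (4,3) (17,1.5) (19.5,17) (9.5,36.5)
edge 0: (3,17)→(4,3)  cross = 3·3 − 4·17 = -59.0000; (r_i+r_j)·cross = 7·-59.0000 = -413.0000
edge 1: (4,3)→(17,1.5)  cross = 4·1.5 − 17·3 = -45.0000; (r_i+r_j)·cross = 21·-45.0000 = -945.0000
edge 2: (17,1.5)→(19.5,17)  cross = 17·17 − 19.5·1.5 = 259.7500; (r_i+r_j)·cross = 36.5·259.7500 = 9480.8750
edge 3: (19.5,17)→(9.5,36.5)  cross = 19.5·36.5 − 9.5·17 = 550.2500; (r_i+r_j)·cross = 29·550.2500 = 15957.2500
edge 4: (9.5,36.5)→(3,17)  cross = 9.5·17 − 3·36.5 = 52.0000; (r_i+r_j)·cross = 12.5·52.0000 = 650.0000
Σcross = 758.0000 → A = |Σcross|/2 = 379.0000 mm²
Σ(r_i+r_j)·cross = 24730.1250 → first moment M = |Σ|/6 = 4121.6875
R_c = M/A = 4121.6875/379.0000 = 10.8752 mm
θ = 328° = 5.724680 rad
V = θ·R_c·A = 5.724680·10.8752·379.0000 = 23595.342 mm³

Volume = 23595.342 mm³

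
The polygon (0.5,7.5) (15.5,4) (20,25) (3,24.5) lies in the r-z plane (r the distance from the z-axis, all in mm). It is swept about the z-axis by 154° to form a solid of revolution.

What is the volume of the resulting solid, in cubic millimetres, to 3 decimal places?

Profile (r,z), 4 vertices: (0.5,7.5) (15.5,4) (20,25) (3,24.5)
edge 0: (0.5,7.5)→(15.5,4)  cross = 0.5·4 − 15.5·7.5 = -114.2500; (r_i+r_j)·cross = 16·-114.2500 = -1828.0000
edge 1: (15.5,4)→(20,25)  cross = 15.5·25 − 20·4 = 307.5000; (r_i+r_j)·cross = 35.5·307.5000 = 10916.2500
edge 2: (20,25)→(3,24.5)  cross = 20·24.5 − 3·25 = 415.0000; (r_i+r_j)·cross = 23·415.0000 = 9545.0000
edge 3: (3,24.5)→(0.5,7.5)  cross = 3·7.5 − 0.5·24.5 = 10.2500; (r_i+r_j)·cross = 3.5·10.2500 = 35.8750
Σcross = 618.5000 → A = |Σcross|/2 = 309.2500 mm²
Σ(r_i+r_j)·cross = 18669.1250 → first moment M = |Σ|/6 = 3111.5208
R_c = M/A = 3111.5208/309.2500 = 10.0615 mm
θ = 154° = 2.687807 rad
V = θ·R_c·A = 2.687807·10.0615·309.2500 = 8363.168 mm³

Volume = 8363.168 mm³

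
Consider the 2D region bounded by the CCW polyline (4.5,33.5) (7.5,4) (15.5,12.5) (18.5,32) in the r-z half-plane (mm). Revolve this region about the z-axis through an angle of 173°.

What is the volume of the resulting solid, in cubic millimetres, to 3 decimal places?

Volume = 8995.354 mm³

Profile (r,z), 4 vertices: (4.5,33.5) (7.5,4) (15.5,12.5) (18.5,32)
edge 0: (4.5,33.5)→(7.5,4)  cross = 4.5·4 − 7.5·33.5 = -233.2500; (r_i+r_j)·cross = 12·-233.2500 = -2799.0000
edge 1: (7.5,4)→(15.5,12.5)  cross = 7.5·12.5 − 15.5·4 = 31.7500; (r_i+r_j)·cross = 23·31.7500 = 730.2500
edge 2: (15.5,12.5)→(18.5,32)  cross = 15.5·32 − 18.5·12.5 = 264.7500; (r_i+r_j)·cross = 34·264.7500 = 9001.5000
edge 3: (18.5,32)→(4.5,33.5)  cross = 18.5·33.5 − 4.5·32 = 475.7500; (r_i+r_j)·cross = 23·475.7500 = 10942.2500
Σcross = 539.0000 → A = |Σcross|/2 = 269.5000 mm²
Σ(r_i+r_j)·cross = 17875.0000 → first moment M = |Σ|/6 = 2979.1667
R_c = M/A = 2979.1667/269.5000 = 11.0544 mm
θ = 173° = 3.019420 rad
V = θ·R_c·A = 3.019420·11.0544·269.5000 = 8995.354 mm³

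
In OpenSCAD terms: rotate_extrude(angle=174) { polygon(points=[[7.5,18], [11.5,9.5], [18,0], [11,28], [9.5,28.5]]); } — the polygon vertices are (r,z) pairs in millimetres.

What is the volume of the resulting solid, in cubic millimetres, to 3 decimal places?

Profile (r,z), 5 vertices: (7.5,18) (11.5,9.5) (18,0) (11,28) (9.5,28.5)
edge 0: (7.5,18)→(11.5,9.5)  cross = 7.5·9.5 − 11.5·18 = -135.7500; (r_i+r_j)·cross = 19·-135.7500 = -2579.2500
edge 1: (11.5,9.5)→(18,0)  cross = 11.5·0 − 18·9.5 = -171.0000; (r_i+r_j)·cross = 29.5·-171.0000 = -5044.5000
edge 2: (18,0)→(11,28)  cross = 18·28 − 11·0 = 504.0000; (r_i+r_j)·cross = 29·504.0000 = 14616.0000
edge 3: (11,28)→(9.5,28.5)  cross = 11·28.5 − 9.5·28 = 47.5000; (r_i+r_j)·cross = 20.5·47.5000 = 973.7500
edge 4: (9.5,28.5)→(7.5,18)  cross = 9.5·18 − 7.5·28.5 = -42.7500; (r_i+r_j)·cross = 17·-42.7500 = -726.7500
Σcross = 202.0000 → A = |Σcross|/2 = 101.0000 mm²
Σ(r_i+r_j)·cross = 7239.2500 → first moment M = |Σ|/6 = 1206.5417
R_c = M/A = 1206.5417/101.0000 = 11.9460 mm
θ = 174° = 3.036873 rad
V = θ·R_c·A = 3.036873·11.9460·101.0000 = 3664.114 mm³

Volume = 3664.114 mm³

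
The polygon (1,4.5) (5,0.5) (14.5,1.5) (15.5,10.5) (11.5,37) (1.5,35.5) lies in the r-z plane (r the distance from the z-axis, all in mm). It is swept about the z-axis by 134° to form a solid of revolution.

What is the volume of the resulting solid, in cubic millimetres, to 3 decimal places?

Volume = 7983.293 mm³

Profile (r,z), 6 vertices: (1,4.5) (5,0.5) (14.5,1.5) (15.5,10.5) (11.5,37) (1.5,35.5)
edge 0: (1,4.5)→(5,0.5)  cross = 1·0.5 − 5·4.5 = -22.0000; (r_i+r_j)·cross = 6·-22.0000 = -132.0000
edge 1: (5,0.5)→(14.5,1.5)  cross = 5·1.5 − 14.5·0.5 = 0.2500; (r_i+r_j)·cross = 19.5·0.2500 = 4.8750
edge 2: (14.5,1.5)→(15.5,10.5)  cross = 14.5·10.5 − 15.5·1.5 = 129.0000; (r_i+r_j)·cross = 30·129.0000 = 3870.0000
edge 3: (15.5,10.5)→(11.5,37)  cross = 15.5·37 − 11.5·10.5 = 452.7500; (r_i+r_j)·cross = 27·452.7500 = 12224.2500
edge 4: (11.5,37)→(1.5,35.5)  cross = 11.5·35.5 − 1.5·37 = 352.7500; (r_i+r_j)·cross = 13·352.7500 = 4585.7500
edge 5: (1.5,35.5)→(1,4.5)  cross = 1.5·4.5 − 1·35.5 = -28.7500; (r_i+r_j)·cross = 2.5·-28.7500 = -71.8750
Σcross = 884.0000 → A = |Σcross|/2 = 442.0000 mm²
Σ(r_i+r_j)·cross = 20481.0000 → first moment M = |Σ|/6 = 3413.5000
R_c = M/A = 3413.5000/442.0000 = 7.7229 mm
θ = 134° = 2.338741 rad
V = θ·R_c·A = 2.338741·7.7229·442.0000 = 7983.293 mm³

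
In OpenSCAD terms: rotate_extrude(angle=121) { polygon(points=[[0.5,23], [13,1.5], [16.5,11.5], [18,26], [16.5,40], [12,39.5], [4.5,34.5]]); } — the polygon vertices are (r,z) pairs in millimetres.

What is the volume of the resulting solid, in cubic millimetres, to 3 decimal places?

Profile (r,z), 7 vertices: (0.5,23) (13,1.5) (16.5,11.5) (18,26) (16.5,40) (12,39.5) (4.5,34.5)
edge 0: (0.5,23)→(13,1.5)  cross = 0.5·1.5 − 13·23 = -298.2500; (r_i+r_j)·cross = 13.5·-298.2500 = -4026.3750
edge 1: (13,1.5)→(16.5,11.5)  cross = 13·11.5 − 16.5·1.5 = 124.7500; (r_i+r_j)·cross = 29.5·124.7500 = 3680.1250
edge 2: (16.5,11.5)→(18,26)  cross = 16.5·26 − 18·11.5 = 222.0000; (r_i+r_j)·cross = 34.5·222.0000 = 7659.0000
edge 3: (18,26)→(16.5,40)  cross = 18·40 − 16.5·26 = 291.0000; (r_i+r_j)·cross = 34.5·291.0000 = 10039.5000
edge 4: (16.5,40)→(12,39.5)  cross = 16.5·39.5 − 12·40 = 171.7500; (r_i+r_j)·cross = 28.5·171.7500 = 4894.8750
edge 5: (12,39.5)→(4.5,34.5)  cross = 12·34.5 − 4.5·39.5 = 236.2500; (r_i+r_j)·cross = 16.5·236.2500 = 3898.1250
edge 6: (4.5,34.5)→(0.5,23)  cross = 4.5·23 − 0.5·34.5 = 86.2500; (r_i+r_j)·cross = 5·86.2500 = 431.2500
Σcross = 833.7500 → A = |Σcross|/2 = 416.8750 mm²
Σ(r_i+r_j)·cross = 26576.5000 → first moment M = |Σ|/6 = 4429.4167
R_c = M/A = 4429.4167/416.8750 = 10.6253 mm
θ = 121° = 2.111848 rad
V = θ·R_c·A = 2.111848·10.6253·416.8750 = 9354.256 mm³

Volume = 9354.256 mm³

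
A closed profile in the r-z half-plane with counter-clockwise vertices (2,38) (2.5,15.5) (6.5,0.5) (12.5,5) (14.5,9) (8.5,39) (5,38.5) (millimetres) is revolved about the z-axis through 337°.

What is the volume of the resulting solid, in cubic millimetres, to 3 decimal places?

Volume = 13938.422 mm³

Profile (r,z), 7 vertices: (2,38) (2.5,15.5) (6.5,0.5) (12.5,5) (14.5,9) (8.5,39) (5,38.5)
edge 0: (2,38)→(2.5,15.5)  cross = 2·15.5 − 2.5·38 = -64.0000; (r_i+r_j)·cross = 4.5·-64.0000 = -288.0000
edge 1: (2.5,15.5)→(6.5,0.5)  cross = 2.5·0.5 − 6.5·15.5 = -99.5000; (r_i+r_j)·cross = 9·-99.5000 = -895.5000
edge 2: (6.5,0.5)→(12.5,5)  cross = 6.5·5 − 12.5·0.5 = 26.2500; (r_i+r_j)·cross = 19·26.2500 = 498.7500
edge 3: (12.5,5)→(14.5,9)  cross = 12.5·9 − 14.5·5 = 40.0000; (r_i+r_j)·cross = 27·40.0000 = 1080.0000
edge 4: (14.5,9)→(8.5,39)  cross = 14.5·39 − 8.5·9 = 489.0000; (r_i+r_j)·cross = 23·489.0000 = 11247.0000
edge 5: (8.5,39)→(5,38.5)  cross = 8.5·38.5 − 5·39 = 132.2500; (r_i+r_j)·cross = 13.5·132.2500 = 1785.3750
edge 6: (5,38.5)→(2,38)  cross = 5·38 − 2·38.5 = 113.0000; (r_i+r_j)·cross = 7·113.0000 = 791.0000
Σcross = 637.0000 → A = |Σcross|/2 = 318.5000 mm²
Σ(r_i+r_j)·cross = 14218.6250 → first moment M = |Σ|/6 = 2369.7708
R_c = M/A = 2369.7708/318.5000 = 7.4404 mm
θ = 337° = 5.881760 rad
V = θ·R_c·A = 5.881760·7.4404·318.5000 = 13938.422 mm³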